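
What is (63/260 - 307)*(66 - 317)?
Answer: 20019007/260 ≈ 76996.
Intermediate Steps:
(63/260 - 307)*(66 - 317) = (63*(1/260) - 307)*(-251) = (63/260 - 307)*(-251) = -79757/260*(-251) = 20019007/260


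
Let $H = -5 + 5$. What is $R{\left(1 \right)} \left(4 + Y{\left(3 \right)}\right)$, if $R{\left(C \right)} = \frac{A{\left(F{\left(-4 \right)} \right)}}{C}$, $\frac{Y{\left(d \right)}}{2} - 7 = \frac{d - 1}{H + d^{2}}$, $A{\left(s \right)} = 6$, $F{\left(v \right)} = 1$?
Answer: $\frac{332}{3} \approx 110.67$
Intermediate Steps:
$H = 0$
$Y{\left(d \right)} = 14 + \frac{2 \left(-1 + d\right)}{d^{2}}$ ($Y{\left(d \right)} = 14 + 2 \frac{d - 1}{0 + d^{2}} = 14 + 2 \frac{-1 + d}{d^{2}} = 14 + \frac{2 \left(-1 + d\right)}{d^{2}}$)
$R{\left(C \right)} = \frac{6}{C}$
$R{\left(1 \right)} \left(4 + Y{\left(3 \right)}\right) = \frac{6}{1} \left(4 + \left(14 - \frac{2}{9} + \frac{2}{3}\right)\right) = 6 \cdot 1 \left(4 + \left(14 - \frac{2}{9} + 2 \cdot \frac{1}{3}\right)\right) = 6 \left(4 + \left(14 - \frac{2}{9} + \frac{2}{3}\right)\right) = 6 \left(4 + \frac{130}{9}\right) = 6 \cdot \frac{166}{9} = \frac{332}{3}$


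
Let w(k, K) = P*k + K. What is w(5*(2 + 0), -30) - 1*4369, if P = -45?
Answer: -4849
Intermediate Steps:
w(k, K) = K - 45*k (w(k, K) = -45*k + K = K - 45*k)
w(5*(2 + 0), -30) - 1*4369 = (-30 - 225*(2 + 0)) - 1*4369 = (-30 - 225*2) - 4369 = (-30 - 45*10) - 4369 = (-30 - 450) - 4369 = -480 - 4369 = -4849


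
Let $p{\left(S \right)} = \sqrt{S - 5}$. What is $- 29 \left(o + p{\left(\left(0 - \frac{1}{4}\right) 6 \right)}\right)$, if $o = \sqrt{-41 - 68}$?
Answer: $\frac{29 i \left(- \sqrt{26} - 2 \sqrt{109}\right)}{2} \approx - 376.7 i$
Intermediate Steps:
$o = i \sqrt{109}$ ($o = \sqrt{-109} = i \sqrt{109} \approx 10.44 i$)
$p{\left(S \right)} = \sqrt{-5 + S}$
$- 29 \left(o + p{\left(\left(0 - \frac{1}{4}\right) 6 \right)}\right) = - 29 \left(i \sqrt{109} + \sqrt{-5 + \left(0 - \frac{1}{4}\right) 6}\right) = - 29 \left(i \sqrt{109} + \sqrt{-5 - \frac{3}{2}}\right) = - 29 \left(i \sqrt{109} + \sqrt{- \frac{13}{2}}\right) = - 29 \left(i \sqrt{109} + \frac{i \sqrt{26}}{2}\right) = - 29 i \sqrt{109} - \frac{29 i \sqrt{26}}{2}$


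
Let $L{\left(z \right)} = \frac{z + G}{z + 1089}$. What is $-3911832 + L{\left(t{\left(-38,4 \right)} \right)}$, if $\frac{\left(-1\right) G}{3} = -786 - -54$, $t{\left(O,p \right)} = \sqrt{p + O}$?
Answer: $\frac{- 3911831 \sqrt{34} + 4259982852 i}{\sqrt{34} - 1089 i} \approx -3.9118 \cdot 10^{6} - 0.0054474 i$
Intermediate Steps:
$t{\left(O,p \right)} = \sqrt{O + p}$
$G = 2196$ ($G = - 3 \left(-786 - -54\right) = - 3 \left(-786 + 54\right) = \left(-3\right) \left(-732\right) = 2196$)
$L{\left(z \right)} = \frac{2196 + z}{1089 + z}$ ($L{\left(z \right)} = \frac{z + 2196}{z + 1089} = \frac{2196 + z}{1089 + z}$)
$-3911832 + L{\left(t{\left(-38,4 \right)} \right)} = -3911832 + \frac{2196 + \sqrt{-38 + 4}}{1089 + \sqrt{-38 + 4}} = -3911832 + \frac{2196 + \sqrt{-34}}{1089 + \sqrt{-34}} = -3911832 + \frac{2196 + i \sqrt{34}}{1089 + i \sqrt{34}}$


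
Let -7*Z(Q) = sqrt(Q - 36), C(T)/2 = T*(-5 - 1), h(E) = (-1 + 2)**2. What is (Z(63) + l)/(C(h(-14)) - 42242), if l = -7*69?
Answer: 483/42254 + 3*sqrt(3)/295778 ≈ 0.011448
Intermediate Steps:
l = -483
h(E) = 1 (h(E) = 1**2 = 1)
C(T) = -12*T (C(T) = 2*(T*(-5 - 1)) = 2*(T*(-6)) = 2*(-6*T) = -12*T)
Z(Q) = -sqrt(-36 + Q)/7 (Z(Q) = -sqrt(Q - 36)/7 = -sqrt(-36 + Q)/7)
(Z(63) + l)/(C(h(-14)) - 42242) = (-sqrt(-36 + 63)/7 - 483)/(-12*1 - 42242) = (-3*sqrt(3)/7 - 483)/(-12 - 42242) = (-3*sqrt(3)/7 - 483)/(-42254) = (-3*sqrt(3)/7 - 483)*(-1/42254) = (-483 - 3*sqrt(3)/7)*(-1/42254) = 483/42254 + 3*sqrt(3)/295778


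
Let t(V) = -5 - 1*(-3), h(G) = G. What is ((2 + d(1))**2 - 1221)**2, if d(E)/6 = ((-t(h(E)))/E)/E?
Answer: 1050625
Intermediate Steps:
t(V) = -2 (t(V) = -5 + 3 = -2)
d(E) = 12/E**2 (d(E) = 6*(((-1*(-2))/E)/E) = 6*((2/E)/E) = 6*(2/E**2) = 12/E**2)
((2 + d(1))**2 - 1221)**2 = ((2 + 12/1**2)**2 - 1221)**2 = ((2 + 12*1)**2 - 1221)**2 = ((2 + 12)**2 - 1221)**2 = (14**2 - 1221)**2 = (196 - 1221)**2 = (-1025)**2 = 1050625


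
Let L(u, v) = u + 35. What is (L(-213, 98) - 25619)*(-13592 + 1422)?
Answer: 313949490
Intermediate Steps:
L(u, v) = 35 + u
(L(-213, 98) - 25619)*(-13592 + 1422) = ((35 - 213) - 25619)*(-13592 + 1422) = (-178 - 25619)*(-12170) = -25797*(-12170) = 313949490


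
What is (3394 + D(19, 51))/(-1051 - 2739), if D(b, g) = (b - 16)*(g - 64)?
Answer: -671/758 ≈ -0.88522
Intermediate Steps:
D(b, g) = (-64 + g)*(-16 + b) (D(b, g) = (-16 + b)*(-64 + g) = (-64 + g)*(-16 + b))
(3394 + D(19, 51))/(-1051 - 2739) = (3394 + (1024 - 64*19 - 16*51 + 19*51))/(-1051 - 2739) = (3394 + (1024 - 1216 - 816 + 969))/(-3790) = (3394 - 39)*(-1/3790) = 3355*(-1/3790) = -671/758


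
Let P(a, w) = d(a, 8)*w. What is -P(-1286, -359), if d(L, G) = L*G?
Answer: -3693392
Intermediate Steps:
d(L, G) = G*L
P(a, w) = 8*a*w (P(a, w) = (8*a)*w = 8*a*w)
-P(-1286, -359) = -8*(-1286)*(-359) = -1*3693392 = -3693392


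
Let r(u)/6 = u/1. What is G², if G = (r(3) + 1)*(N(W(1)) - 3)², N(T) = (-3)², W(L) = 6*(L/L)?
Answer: 467856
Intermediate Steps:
r(u) = 6*u (r(u) = 6*(u/1) = 6*(u*1) = 6*u)
W(L) = 6 (W(L) = 6*1 = 6)
N(T) = 9
G = 684 (G = (6*3 + 1)*(9 - 3)² = (18 + 1)*6² = 19*36 = 684)
G² = 684² = 467856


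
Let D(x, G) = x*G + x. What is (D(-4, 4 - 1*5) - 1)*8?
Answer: -8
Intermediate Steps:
D(x, G) = x + G*x (D(x, G) = G*x + x = x + G*x)
(D(-4, 4 - 1*5) - 1)*8 = (-4*(1 + (4 - 1*5)) - 1)*8 = (-4*(1 + (4 - 5)) - 1)*8 = (-4*(1 - 1) - 1)*8 = (-4*0 - 1)*8 = (0 - 1)*8 = -1*8 = -8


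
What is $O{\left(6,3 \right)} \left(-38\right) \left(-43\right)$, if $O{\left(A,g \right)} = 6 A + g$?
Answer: $63726$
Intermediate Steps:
$O{\left(A,g \right)} = g + 6 A$
$O{\left(6,3 \right)} \left(-38\right) \left(-43\right) = \left(3 + 6 \cdot 6\right) \left(-38\right) \left(-43\right) = \left(3 + 36\right) \left(-38\right) \left(-43\right) = 39 \left(-38\right) \left(-43\right) = \left(-1482\right) \left(-43\right) = 63726$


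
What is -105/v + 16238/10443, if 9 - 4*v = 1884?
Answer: 2322154/1305375 ≈ 1.7789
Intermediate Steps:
v = -1875/4 (v = 9/4 - ¼*1884 = 9/4 - 471 = -1875/4 ≈ -468.75)
-105/v + 16238/10443 = -105/(-1875/4) + 16238/10443 = -105*(-4/1875) + 16238*(1/10443) = 28/125 + 16238/10443 = 2322154/1305375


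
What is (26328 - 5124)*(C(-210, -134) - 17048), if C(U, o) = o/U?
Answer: -12651529164/35 ≈ -3.6147e+8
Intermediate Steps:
(26328 - 5124)*(C(-210, -134) - 17048) = (26328 - 5124)*(-134/(-210) - 17048) = 21204*(-134*(-1/210) - 17048) = 21204*(67/105 - 17048) = 21204*(-1789973/105) = -12651529164/35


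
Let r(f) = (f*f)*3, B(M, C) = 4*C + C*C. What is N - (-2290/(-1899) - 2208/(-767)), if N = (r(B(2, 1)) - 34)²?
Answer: 2442482551/1456533 ≈ 1676.9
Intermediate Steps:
B(M, C) = C² + 4*C (B(M, C) = 4*C + C² = C² + 4*C)
r(f) = 3*f² (r(f) = f²*3 = 3*f²)
N = 1681 (N = (3*(1*(4 + 1))² - 34)² = (3*(1*5)² - 34)² = (3*5² - 34)² = (3*25 - 34)² = (75 - 34)² = 41² = 1681)
N - (-2290/(-1899) - 2208/(-767)) = 1681 - (-2290/(-1899) - 2208/(-767)) = 1681 - (-2290*(-1/1899) - 2208*(-1/767)) = 1681 - (2290/1899 + 2208/767) = 1681 - 1*5949422/1456533 = 1681 - 5949422/1456533 = 2442482551/1456533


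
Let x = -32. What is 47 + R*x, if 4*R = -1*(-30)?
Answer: -193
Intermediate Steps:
R = 15/2 (R = (-1*(-30))/4 = (¼)*30 = 15/2 ≈ 7.5000)
47 + R*x = 47 + (15/2)*(-32) = 47 - 240 = -193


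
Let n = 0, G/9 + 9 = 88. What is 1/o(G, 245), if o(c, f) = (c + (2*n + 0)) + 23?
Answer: 1/734 ≈ 0.0013624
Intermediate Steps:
G = 711 (G = -81 + 9*88 = -81 + 792 = 711)
o(c, f) = 23 + c (o(c, f) = (c + (2*0 + 0)) + 23 = (c + (0 + 0)) + 23 = (c + 0) + 23 = c + 23 = 23 + c)
1/o(G, 245) = 1/(23 + 711) = 1/734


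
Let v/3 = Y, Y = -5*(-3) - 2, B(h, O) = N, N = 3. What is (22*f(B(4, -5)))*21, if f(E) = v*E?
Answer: 54054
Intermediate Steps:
B(h, O) = 3
Y = 13 (Y = 15 - 2 = 13)
v = 39 (v = 3*13 = 39)
f(E) = 39*E
(22*f(B(4, -5)))*21 = (22*(39*3))*21 = (22*117)*21 = 2574*21 = 54054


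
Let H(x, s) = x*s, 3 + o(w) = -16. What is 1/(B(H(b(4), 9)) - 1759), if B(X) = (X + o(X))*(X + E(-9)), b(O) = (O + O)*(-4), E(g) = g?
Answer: 1/89420 ≈ 1.1183e-5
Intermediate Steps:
o(w) = -19 (o(w) = -3 - 16 = -19)
b(O) = -8*O (b(O) = (2*O)*(-4) = -8*O)
H(x, s) = s*x
B(X) = (-19 + X)*(-9 + X) (B(X) = (X - 19)*(X - 9) = (-19 + X)*(-9 + X))
1/(B(H(b(4), 9)) - 1759) = 1/((171 + (9*(-8*4))**2 - 252*(-8*4)) - 1759) = 1/((171 + (9*(-32))**2 - 252*(-32)) - 1759) = 1/((171 + (-288)**2 - 28*(-288)) - 1759) = 1/((171 + 82944 + 8064) - 1759) = 1/(91179 - 1759) = 1/89420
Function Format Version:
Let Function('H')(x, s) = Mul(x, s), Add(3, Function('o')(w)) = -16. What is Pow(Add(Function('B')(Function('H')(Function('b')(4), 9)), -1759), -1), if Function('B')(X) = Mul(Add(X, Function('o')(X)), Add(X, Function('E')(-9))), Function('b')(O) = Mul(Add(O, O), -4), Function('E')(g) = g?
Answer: Rational(1, 89420) ≈ 1.1183e-5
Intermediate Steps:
Function('o')(w) = -19 (Function('o')(w) = Add(-3, -16) = -19)
Function('b')(O) = Mul(-8, O) (Function('b')(O) = Mul(Mul(2, O), -4) = Mul(-8, O))
Function('H')(x, s) = Mul(s, x)
Function('B')(X) = Mul(Add(-19, X), Add(-9, X)) (Function('B')(X) = Mul(Add(X, -19), Add(X, -9)) = Mul(Add(-19, X), Add(-9, X)))
Pow(Add(Function('B')(Function('H')(Function('b')(4), 9)), -1759), -1) = Pow(Add(Add(171, Pow(Mul(9, Mul(-8, 4)), 2), Mul(-28, Mul(9, Mul(-8, 4)))), -1759), -1) = Pow(Add(Add(171, Pow(Mul(9, -32), 2), Mul(-28, Mul(9, -32))), -1759), -1) = Pow(Add(Add(171, Pow(-288, 2), Mul(-28, -288)), -1759), -1) = Pow(Add(Add(171, 82944, 8064), -1759), -1) = Pow(Add(91179, -1759), -1) = Pow(89420, -1) = Rational(1, 89420)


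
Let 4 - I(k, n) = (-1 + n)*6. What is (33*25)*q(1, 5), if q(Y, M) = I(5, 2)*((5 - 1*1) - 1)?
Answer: -4950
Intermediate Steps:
I(k, n) = 10 - 6*n (I(k, n) = 4 - (-1 + n)*6 = 4 - (-6 + 6*n) = 4 + (6 - 6*n) = 10 - 6*n)
q(Y, M) = -6 (q(Y, M) = (10 - 6*2)*((5 - 1*1) - 1) = (10 - 12)*((5 - 1) - 1) = -2*(4 - 1) = -2*3 = -6)
(33*25)*q(1, 5) = (33*25)*(-6) = 825*(-6) = -4950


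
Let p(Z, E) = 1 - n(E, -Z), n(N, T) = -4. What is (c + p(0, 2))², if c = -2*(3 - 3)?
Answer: 25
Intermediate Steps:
p(Z, E) = 5 (p(Z, E) = 1 - 1*(-4) = 1 + 4 = 5)
c = 0 (c = -2*0 = 0)
(c + p(0, 2))² = (0 + 5)² = 5² = 25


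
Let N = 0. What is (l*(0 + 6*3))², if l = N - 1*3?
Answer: 2916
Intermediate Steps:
l = -3 (l = 0 - 1*3 = 0 - 3 = -3)
(l*(0 + 6*3))² = (-3*(0 + 6*3))² = (-3*(0 + 18))² = (-3*18)² = (-54)² = 2916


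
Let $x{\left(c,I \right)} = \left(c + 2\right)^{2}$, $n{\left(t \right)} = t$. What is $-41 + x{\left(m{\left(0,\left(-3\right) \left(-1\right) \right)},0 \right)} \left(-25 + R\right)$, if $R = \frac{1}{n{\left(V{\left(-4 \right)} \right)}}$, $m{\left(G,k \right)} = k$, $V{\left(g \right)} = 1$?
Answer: $-641$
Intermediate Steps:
$R = 1$ ($R = 1^{-1} = 1$)
$x{\left(c,I \right)} = \left(2 + c\right)^{2}$
$-41 + x{\left(m{\left(0,\left(-3\right) \left(-1\right) \right)},0 \right)} \left(-25 + R\right) = -41 + \left(2 - -3\right)^{2} \left(-25 + 1\right) = -41 + \left(2 + 3\right)^{2} \left(-24\right) = -41 + 5^{2} \left(-24\right) = -41 + 25 \left(-24\right) = -41 - 600 = -641$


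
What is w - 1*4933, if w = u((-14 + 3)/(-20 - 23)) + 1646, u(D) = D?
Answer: -141330/43 ≈ -3286.7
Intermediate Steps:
w = 70789/43 (w = (-14 + 3)/(-20 - 23) + 1646 = -11/(-43) + 1646 = -11*(-1/43) + 1646 = 11/43 + 1646 = 70789/43 ≈ 1646.3)
w - 1*4933 = 70789/43 - 1*4933 = 70789/43 - 4933 = -141330/43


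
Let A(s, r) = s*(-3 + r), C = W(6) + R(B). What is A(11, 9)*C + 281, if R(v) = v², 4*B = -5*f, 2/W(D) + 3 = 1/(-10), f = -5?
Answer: 698503/248 ≈ 2816.5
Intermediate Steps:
W(D) = -20/31 (W(D) = 2/(-3 + 1/(-10)) = 2/(-3 - ⅒) = 2/(-31/10) = 2*(-10/31) = -20/31)
B = 25/4 (B = (-5*(-5))/4 = (¼)*25 = 25/4 ≈ 6.2500)
C = 19055/496 (C = -20/31 + (25/4)² = -20/31 + 625/16 = 19055/496 ≈ 38.417)
A(11, 9)*C + 281 = (11*(-3 + 9))*(19055/496) + 281 = (11*6)*(19055/496) + 281 = 66*(19055/496) + 281 = 628815/248 + 281 = 698503/248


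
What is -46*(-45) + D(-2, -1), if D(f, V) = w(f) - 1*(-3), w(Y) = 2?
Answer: 2075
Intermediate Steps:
D(f, V) = 5 (D(f, V) = 2 - 1*(-3) = 2 + 3 = 5)
-46*(-45) + D(-2, -1) = -46*(-45) + 5 = 2070 + 5 = 2075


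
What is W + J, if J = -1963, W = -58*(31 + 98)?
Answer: -9445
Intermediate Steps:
W = -7482 (W = -58*129 = -7482)
W + J = -7482 - 1963 = -9445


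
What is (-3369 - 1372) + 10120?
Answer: 5379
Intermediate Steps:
(-3369 - 1372) + 10120 = -4741 + 10120 = 5379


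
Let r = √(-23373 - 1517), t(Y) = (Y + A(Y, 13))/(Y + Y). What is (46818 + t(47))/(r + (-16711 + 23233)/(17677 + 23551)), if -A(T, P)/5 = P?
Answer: 147918334924998/497104545834367 - 935047088667252*I*√24890/497104545834367 ≈ 0.29756 - 296.75*I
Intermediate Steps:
A(T, P) = -5*P
t(Y) = (-65 + Y)/(2*Y) (t(Y) = (Y - 5*13)/(Y + Y) = (Y - 65)/((2*Y)) = (-65 + Y)*(1/(2*Y)) = (-65 + Y)/(2*Y))
r = I*√24890 (r = √(-24890) = I*√24890 ≈ 157.77*I)
(46818 + t(47))/(r + (-16711 + 23233)/(17677 + 23551)) = (46818 + (½)*(-65 + 47)/47)/(I*√24890 + (-16711 + 23233)/(17677 + 23551)) = (46818 + (½)*(1/47)*(-18))/(I*√24890 + 6522/41228) = (46818 - 9/47)/(I*√24890 + 6522*(1/41228)) = 2200437/(47*(I*√24890 + 3261/20614)) = 2200437/(47*(3261/20614 + I*√24890))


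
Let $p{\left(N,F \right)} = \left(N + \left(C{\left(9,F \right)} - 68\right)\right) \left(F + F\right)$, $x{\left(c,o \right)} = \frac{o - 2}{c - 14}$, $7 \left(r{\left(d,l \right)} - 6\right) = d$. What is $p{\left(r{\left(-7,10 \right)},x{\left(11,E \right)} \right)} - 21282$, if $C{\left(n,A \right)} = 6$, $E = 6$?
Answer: $-21130$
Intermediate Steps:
$r{\left(d,l \right)} = 6 + \frac{d}{7}$
$x{\left(c,o \right)} = \frac{-2 + o}{-14 + c}$
$p{\left(N,F \right)} = 2 F \left(-62 + N\right)$ ($p{\left(N,F \right)} = \left(N + \left(6 - 68\right)\right) \left(F + F\right) = \left(N - 62\right) 2 F = \left(-62 + N\right) 2 F = 2 F \left(-62 + N\right)$)
$p{\left(r{\left(-7,10 \right)},x{\left(11,E \right)} \right)} - 21282 = 2 \frac{-2 + 6}{-14 + 11} \left(-62 + \left(6 + \frac{1}{7} \left(-7\right)\right)\right) - 21282 = 2 \frac{1}{-3} \cdot 4 \left(-62 + \left(6 - 1\right)\right) - 21282 = 2 \left(\left(- \frac{1}{3}\right) 4\right) \left(-62 + 5\right) - 21282 = 2 \left(- \frac{4}{3}\right) \left(-57\right) - 21282 = 152 - 21282 = -21130$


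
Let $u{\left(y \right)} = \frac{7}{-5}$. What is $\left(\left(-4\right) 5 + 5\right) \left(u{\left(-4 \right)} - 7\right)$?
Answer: $126$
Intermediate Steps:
$u{\left(y \right)} = - \frac{7}{5}$ ($u{\left(y \right)} = 7 \left(- \frac{1}{5}\right) = - \frac{7}{5}$)
$\left(\left(-4\right) 5 + 5\right) \left(u{\left(-4 \right)} - 7\right) = \left(\left(-4\right) 5 + 5\right) \left(- \frac{7}{5} - 7\right) = \left(-20 + 5\right) \left(- \frac{42}{5}\right) = \left(-15\right) \left(- \frac{42}{5}\right) = 126$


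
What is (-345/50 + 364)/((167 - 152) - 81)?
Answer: -3571/660 ≈ -5.4106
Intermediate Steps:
(-345/50 + 364)/((167 - 152) - 81) = (-345*1/50 + 364)/(15 - 81) = (-69/10 + 364)/(-66) = (3571/10)*(-1/66) = -3571/660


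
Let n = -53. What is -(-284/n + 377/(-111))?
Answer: -11543/5883 ≈ -1.9621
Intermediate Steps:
-(-284/n + 377/(-111)) = -(-284/(-53) + 377/(-111)) = -(-284*(-1/53) + 377*(-1/111)) = -(284/53 - 377/111) = -1*11543/5883 = -11543/5883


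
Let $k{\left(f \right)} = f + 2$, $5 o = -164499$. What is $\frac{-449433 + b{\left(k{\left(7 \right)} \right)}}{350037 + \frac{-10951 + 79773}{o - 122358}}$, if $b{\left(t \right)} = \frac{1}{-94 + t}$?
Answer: $- \frac{29655641777934}{23097009929555} \approx -1.284$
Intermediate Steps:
$o = - \frac{164499}{5}$ ($o = \frac{1}{5} \left(-164499\right) = - \frac{164499}{5} \approx -32900.0$)
$k{\left(f \right)} = 2 + f$
$\frac{-449433 + b{\left(k{\left(7 \right)} \right)}}{350037 + \frac{-10951 + 79773}{o - 122358}} = \frac{-449433 + \frac{1}{-94 + \left(2 + 7\right)}}{350037 + \frac{-10951 + 79773}{- \frac{164499}{5} - 122358}} = \frac{-449433 + \frac{1}{-94 + 9}}{350037 + \frac{68822}{- \frac{776289}{5}}} = \frac{-449433 + \frac{1}{-85}}{350037 + 68822 \left(- \frac{5}{776289}\right)} = \frac{-449433 - \frac{1}{85}}{350037 - \frac{344110}{776289}} = - \frac{38201806}{85 \cdot \frac{271729528583}{776289}} = \left(- \frac{38201806}{85}\right) \frac{776289}{271729528583} = - \frac{29655641777934}{23097009929555}$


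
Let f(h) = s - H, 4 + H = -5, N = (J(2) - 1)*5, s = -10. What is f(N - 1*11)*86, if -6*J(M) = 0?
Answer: -86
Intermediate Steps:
J(M) = 0 (J(M) = -1/6*0 = 0)
N = -5 (N = (0 - 1)*5 = -1*5 = -5)
H = -9 (H = -4 - 5 = -9)
f(h) = -1 (f(h) = -10 - 1*(-9) = -10 + 9 = -1)
f(N - 1*11)*86 = -1*86 = -86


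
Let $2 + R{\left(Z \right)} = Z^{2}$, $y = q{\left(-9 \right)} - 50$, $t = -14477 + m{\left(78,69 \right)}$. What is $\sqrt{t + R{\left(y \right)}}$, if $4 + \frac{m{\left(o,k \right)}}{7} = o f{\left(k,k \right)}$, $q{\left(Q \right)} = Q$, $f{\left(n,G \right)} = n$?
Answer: $2 \sqrt{6662} \approx 163.24$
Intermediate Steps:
$m{\left(o,k \right)} = -28 + 7 k o$ ($m{\left(o,k \right)} = -28 + 7 o k = -28 + 7 k o$)
$t = 23169$ ($t = -14477 - \left(28 - 37674\right) = -14477 + \left(-28 + 37674\right) = -14477 + 37646 = 23169$)
$y = -59$ ($y = -9 - 50 = -59$)
$R{\left(Z \right)} = -2 + Z^{2}$
$\sqrt{t + R{\left(y \right)}} = \sqrt{23169 - \left(2 - \left(-59\right)^{2}\right)} = \sqrt{23169 + \left(-2 + 3481\right)} = \sqrt{23169 + 3479} = \sqrt{26648} = 2 \sqrt{6662}$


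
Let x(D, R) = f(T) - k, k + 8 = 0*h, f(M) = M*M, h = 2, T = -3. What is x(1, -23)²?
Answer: 289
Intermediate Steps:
f(M) = M²
k = -8 (k = -8 + 0*2 = -8 + 0 = -8)
x(D, R) = 17 (x(D, R) = (-3)² - 1*(-8) = 9 + 8 = 17)
x(1, -23)² = 17² = 289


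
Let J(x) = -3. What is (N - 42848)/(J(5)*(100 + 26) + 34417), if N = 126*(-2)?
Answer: -43100/34039 ≈ -1.2662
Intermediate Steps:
N = -252
(N - 42848)/(J(5)*(100 + 26) + 34417) = (-252 - 42848)/(-3*(100 + 26) + 34417) = -43100/(-3*126 + 34417) = -43100/(-378 + 34417) = -43100/34039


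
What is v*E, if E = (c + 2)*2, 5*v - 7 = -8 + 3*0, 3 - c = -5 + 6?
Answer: -8/5 ≈ -1.6000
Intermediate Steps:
c = 2 (c = 3 - (-5 + 6) = 3 - 1*1 = 3 - 1 = 2)
v = -1/5 (v = 7/5 + (-8 + 3*0)/5 = 7/5 + (-8 + 0)/5 = 7/5 + (1/5)*(-8) = 7/5 - 8/5 = -1/5 ≈ -0.20000)
E = 8 (E = (2 + 2)*2 = 4*2 = 8)
v*E = -1/5*8 = -8/5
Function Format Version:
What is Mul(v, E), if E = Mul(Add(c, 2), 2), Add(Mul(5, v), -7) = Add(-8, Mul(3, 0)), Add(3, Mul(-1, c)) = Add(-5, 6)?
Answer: Rational(-8, 5) ≈ -1.6000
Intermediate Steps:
c = 2 (c = Add(3, Mul(-1, Add(-5, 6))) = Add(3, Mul(-1, 1)) = Add(3, -1) = 2)
v = Rational(-1, 5) (v = Add(Rational(7, 5), Mul(Rational(1, 5), Add(-8, Mul(3, 0)))) = Add(Rational(7, 5), Mul(Rational(1, 5), Add(-8, 0))) = Add(Rational(7, 5), Mul(Rational(1, 5), -8)) = Add(Rational(7, 5), Rational(-8, 5)) = Rational(-1, 5) ≈ -0.20000)
E = 8 (E = Mul(Add(2, 2), 2) = Mul(4, 2) = 8)
Mul(v, E) = Mul(Rational(-1, 5), 8) = Rational(-8, 5)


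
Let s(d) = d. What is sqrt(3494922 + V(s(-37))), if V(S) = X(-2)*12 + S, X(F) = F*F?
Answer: sqrt(3494933) ≈ 1869.5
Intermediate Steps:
X(F) = F**2
V(S) = 48 + S (V(S) = (-2)**2*12 + S = 4*12 + S = 48 + S)
sqrt(3494922 + V(s(-37))) = sqrt(3494922 + (48 - 37)) = sqrt(3494922 + 11) = sqrt(3494933)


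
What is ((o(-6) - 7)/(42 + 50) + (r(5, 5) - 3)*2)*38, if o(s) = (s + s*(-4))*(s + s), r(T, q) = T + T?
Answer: 20235/46 ≈ 439.89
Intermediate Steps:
r(T, q) = 2*T
o(s) = -6*s² (o(s) = (s - 4*s)*(2*s) = (-3*s)*(2*s) = -6*s²)
((o(-6) - 7)/(42 + 50) + (r(5, 5) - 3)*2)*38 = ((-6*(-6)² - 7)/(42 + 50) + (2*5 - 3)*2)*38 = ((-6*36 - 7)/92 + (10 - 3)*2)*38 = ((-216 - 7)*(1/92) + 7*2)*38 = (-223*1/92 + 14)*38 = (-223/92 + 14)*38 = (1065/92)*38 = 20235/46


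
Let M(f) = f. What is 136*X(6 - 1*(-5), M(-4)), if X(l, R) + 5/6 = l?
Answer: 4148/3 ≈ 1382.7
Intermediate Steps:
X(l, R) = -⅚ + l
136*X(6 - 1*(-5), M(-4)) = 136*(-⅚ + (6 - 1*(-5))) = 136*(-⅚ + (6 + 5)) = 136*(-⅚ + 11) = 136*(61/6) = 4148/3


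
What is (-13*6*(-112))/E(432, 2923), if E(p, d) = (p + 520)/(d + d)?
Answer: 911976/17 ≈ 53646.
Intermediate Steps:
E(p, d) = (520 + p)/(2*d) (E(p, d) = (520 + p)/((2*d)) = (520 + p)*(1/(2*d)) = (520 + p)/(2*d))
(-13*6*(-112))/E(432, 2923) = (-13*6*(-112))/(((½)*(520 + 432)/2923)) = (-78*(-112))/(((½)*(1/2923)*952)) = 8736/(476/2923) = 8736*(2923/476) = 911976/17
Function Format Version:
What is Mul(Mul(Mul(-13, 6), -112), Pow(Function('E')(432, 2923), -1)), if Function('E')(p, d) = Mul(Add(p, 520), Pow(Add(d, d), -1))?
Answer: Rational(911976, 17) ≈ 53646.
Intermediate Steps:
Function('E')(p, d) = Mul(Rational(1, 2), Pow(d, -1), Add(520, p)) (Function('E')(p, d) = Mul(Add(520, p), Pow(Mul(2, d), -1)) = Mul(Add(520, p), Mul(Rational(1, 2), Pow(d, -1))) = Mul(Rational(1, 2), Pow(d, -1), Add(520, p)))
Mul(Mul(Mul(-13, 6), -112), Pow(Function('E')(432, 2923), -1)) = Mul(Mul(Mul(-13, 6), -112), Pow(Mul(Rational(1, 2), Pow(2923, -1), Add(520, 432)), -1)) = Mul(Mul(-78, -112), Pow(Mul(Rational(1, 2), Rational(1, 2923), 952), -1)) = Mul(8736, Pow(Rational(476, 2923), -1)) = Mul(8736, Rational(2923, 476)) = Rational(911976, 17)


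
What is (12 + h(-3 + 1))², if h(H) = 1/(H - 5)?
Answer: 6889/49 ≈ 140.59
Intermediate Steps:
h(H) = 1/(-5 + H)
(12 + h(-3 + 1))² = (12 + 1/(-5 + (-3 + 1)))² = (12 + 1/(-5 - 2))² = (12 + 1/(-7))² = (12 - ⅐)² = (83/7)² = 6889/49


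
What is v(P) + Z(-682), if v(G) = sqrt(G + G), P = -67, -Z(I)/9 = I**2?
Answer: -4186116 + I*sqrt(134) ≈ -4.1861e+6 + 11.576*I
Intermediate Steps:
Z(I) = -9*I**2
v(G) = sqrt(2)*sqrt(G) (v(G) = sqrt(2*G) = sqrt(2)*sqrt(G))
v(P) + Z(-682) = sqrt(2)*sqrt(-67) - 9*(-682)**2 = sqrt(2)*(I*sqrt(67)) - 9*465124 = I*sqrt(134) - 4186116 = -4186116 + I*sqrt(134)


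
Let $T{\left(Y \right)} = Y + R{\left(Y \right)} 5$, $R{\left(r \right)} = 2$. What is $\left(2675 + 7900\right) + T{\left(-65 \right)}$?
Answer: $10520$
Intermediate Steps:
$T{\left(Y \right)} = 10 + Y$ ($T{\left(Y \right)} = Y + 2 \cdot 5 = Y + 10 = 10 + Y$)
$\left(2675 + 7900\right) + T{\left(-65 \right)} = \left(2675 + 7900\right) + \left(10 - 65\right) = 10575 - 55 = 10520$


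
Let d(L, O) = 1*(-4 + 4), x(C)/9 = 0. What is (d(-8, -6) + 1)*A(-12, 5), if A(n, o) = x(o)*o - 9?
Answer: -9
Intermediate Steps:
x(C) = 0 (x(C) = 9*0 = 0)
d(L, O) = 0 (d(L, O) = 1*0 = 0)
A(n, o) = -9 (A(n, o) = 0*o - 9 = 0 - 9 = -9)
(d(-8, -6) + 1)*A(-12, 5) = (0 + 1)*(-9) = 1*(-9) = -9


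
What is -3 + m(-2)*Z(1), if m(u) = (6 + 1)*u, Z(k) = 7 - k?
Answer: -87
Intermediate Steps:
m(u) = 7*u
-3 + m(-2)*Z(1) = -3 + (7*(-2))*(7 - 1*1) = -3 - 14*(7 - 1) = -3 - 14*6 = -3 - 84 = -87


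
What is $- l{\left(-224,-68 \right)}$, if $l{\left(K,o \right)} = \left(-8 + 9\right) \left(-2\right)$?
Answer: $2$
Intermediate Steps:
$l{\left(K,o \right)} = -2$ ($l{\left(K,o \right)} = 1 \left(-2\right) = -2$)
$- l{\left(-224,-68 \right)} = \left(-1\right) \left(-2\right) = 2$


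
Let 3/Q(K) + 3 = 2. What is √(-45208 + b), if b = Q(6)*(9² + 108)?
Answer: 5*I*√1831 ≈ 213.95*I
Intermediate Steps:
Q(K) = -3 (Q(K) = 3/(-3 + 2) = 3/(-1) = 3*(-1) = -3)
b = -567 (b = -3*(9² + 108) = -3*(81 + 108) = -3*189 = -567)
√(-45208 + b) = √(-45208 - 567) = √(-45775) = 5*I*√1831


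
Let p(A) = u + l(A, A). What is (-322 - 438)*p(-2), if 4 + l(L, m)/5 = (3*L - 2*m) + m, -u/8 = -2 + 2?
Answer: 30400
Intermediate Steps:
u = 0 (u = -8*(-2 + 2) = -8*0 = 0)
l(L, m) = -20 - 5*m + 15*L (l(L, m) = -20 + 5*((3*L - 2*m) + m) = -20 + 5*((-2*m + 3*L) + m) = -20 + 5*(-m + 3*L) = -20 + (-5*m + 15*L) = -20 - 5*m + 15*L)
p(A) = -20 + 10*A (p(A) = 0 + (-20 - 5*A + 15*A) = 0 + (-20 + 10*A) = -20 + 10*A)
(-322 - 438)*p(-2) = (-322 - 438)*(-20 + 10*(-2)) = -760*(-20 - 20) = -760*(-40) = 30400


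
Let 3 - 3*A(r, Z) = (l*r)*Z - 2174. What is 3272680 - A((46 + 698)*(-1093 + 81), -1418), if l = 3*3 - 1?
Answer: 8551031095/3 ≈ 2.8503e+9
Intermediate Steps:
l = 8 (l = 9 - 1 = 8)
A(r, Z) = 2177/3 - 8*Z*r/3 (A(r, Z) = 1 - ((8*r)*Z - 2174)/3 = 1 - (8*Z*r - 2174)/3 = 1 - (-2174 + 8*Z*r)/3 = 1 + (2174/3 - 8*Z*r/3) = 2177/3 - 8*Z*r/3)
3272680 - A((46 + 698)*(-1093 + 81), -1418) = 3272680 - (2177/3 - 8/3*(-1418)*(46 + 698)*(-1093 + 81)) = 3272680 - (2177/3 - 8/3*(-1418)*744*(-1012)) = 3272680 - (2177/3 - 8/3*(-1418)*(-752928)) = 3272680 - (2177/3 - 2847071744) = 3272680 - 1*(-8541213055/3) = 3272680 + 8541213055/3 = 8551031095/3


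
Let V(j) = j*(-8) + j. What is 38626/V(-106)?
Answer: 2759/53 ≈ 52.057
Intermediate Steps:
V(j) = -7*j (V(j) = -8*j + j = -7*j)
38626/V(-106) = 38626/((-7*(-106))) = 38626/742 = 38626*(1/742) = 2759/53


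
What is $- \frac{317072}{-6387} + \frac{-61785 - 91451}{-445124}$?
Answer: $\frac{35528768815}{710751747} \approx 49.988$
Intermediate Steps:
$- \frac{317072}{-6387} + \frac{-61785 - 91451}{-445124} = \left(-317072\right) \left(- \frac{1}{6387}\right) + \left(-61785 - 91451\right) \left(- \frac{1}{445124}\right) = \frac{317072}{6387} - - \frac{38309}{111281} = \frac{317072}{6387} + \frac{38309}{111281} = \frac{35528768815}{710751747}$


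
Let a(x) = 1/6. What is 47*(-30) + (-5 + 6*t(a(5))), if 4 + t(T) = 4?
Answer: -1415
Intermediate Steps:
a(x) = ⅙ (a(x) = 1*(⅙) = ⅙)
t(T) = 0 (t(T) = -4 + 4 = 0)
47*(-30) + (-5 + 6*t(a(5))) = 47*(-30) + (-5 + 6*0) = -1410 + (-5 + 0) = -1410 - 5 = -1415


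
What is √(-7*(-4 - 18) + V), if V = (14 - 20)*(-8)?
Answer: √202 ≈ 14.213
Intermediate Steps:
V = 48 (V = -6*(-8) = 48)
√(-7*(-4 - 18) + V) = √(-7*(-4 - 18) + 48) = √(-7*(-22) + 48) = √(154 + 48) = √202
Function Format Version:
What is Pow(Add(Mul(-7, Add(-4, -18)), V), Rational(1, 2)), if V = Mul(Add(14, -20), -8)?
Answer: Pow(202, Rational(1, 2)) ≈ 14.213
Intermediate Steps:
V = 48 (V = Mul(-6, -8) = 48)
Pow(Add(Mul(-7, Add(-4, -18)), V), Rational(1, 2)) = Pow(Add(Mul(-7, Add(-4, -18)), 48), Rational(1, 2)) = Pow(Add(Mul(-7, -22), 48), Rational(1, 2)) = Pow(Add(154, 48), Rational(1, 2)) = Pow(202, Rational(1, 2))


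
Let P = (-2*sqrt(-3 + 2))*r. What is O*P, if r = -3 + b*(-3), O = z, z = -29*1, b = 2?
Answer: -522*I ≈ -522.0*I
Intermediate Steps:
z = -29
O = -29
r = -9 (r = -3 + 2*(-3) = -3 - 6 = -9)
P = 18*I (P = -2*sqrt(-3 + 2)*(-9) = -2*I*(-9) = 18*I ≈ 18.0*I)
O*P = -522*I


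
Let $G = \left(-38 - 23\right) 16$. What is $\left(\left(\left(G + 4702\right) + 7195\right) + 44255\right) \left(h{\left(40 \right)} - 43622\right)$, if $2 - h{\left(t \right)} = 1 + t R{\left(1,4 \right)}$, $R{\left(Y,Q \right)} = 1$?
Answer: $-2409039336$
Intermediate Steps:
$h{\left(t \right)} = 1 - t$ ($h{\left(t \right)} = 2 - \left(1 + t 1\right) = 2 - \left(1 + t\right) = 1 - t$)
$G = -976$ ($G = \left(-61\right) 16 = -976$)
$\left(\left(\left(G + 4702\right) + 7195\right) + 44255\right) \left(h{\left(40 \right)} - 43622\right) = \left(\left(\left(-976 + 4702\right) + 7195\right) + 44255\right) \left(\left(1 - 40\right) - 43622\right) = \left(\left(3726 + 7195\right) + 44255\right) \left(\left(1 - 40\right) - 43622\right) = \left(10921 + 44255\right) \left(-39 - 43622\right) = 55176 \left(-43661\right) = -2409039336$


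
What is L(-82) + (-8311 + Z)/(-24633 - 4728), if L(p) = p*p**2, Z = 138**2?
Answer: -16188726581/29361 ≈ -5.5137e+5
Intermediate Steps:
Z = 19044
L(p) = p**3
L(-82) + (-8311 + Z)/(-24633 - 4728) = (-82)**3 + (-8311 + 19044)/(-24633 - 4728) = -551368 + 10733/(-29361) = -551368 + 10733*(-1/29361) = -551368 - 10733/29361 = -16188726581/29361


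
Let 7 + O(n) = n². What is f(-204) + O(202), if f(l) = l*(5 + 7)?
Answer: 38349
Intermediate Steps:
O(n) = -7 + n²
f(l) = 12*l (f(l) = l*12 = 12*l)
f(-204) + O(202) = 12*(-204) + (-7 + 202²) = -2448 + (-7 + 40804) = -2448 + 40797 = 38349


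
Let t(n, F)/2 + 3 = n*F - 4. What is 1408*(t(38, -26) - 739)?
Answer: -3842432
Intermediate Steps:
t(n, F) = -14 + 2*F*n (t(n, F) = -6 + 2*(n*F - 4) = -6 + 2*(F*n - 4) = -6 + 2*(-4 + F*n) = -6 + (-8 + 2*F*n) = -14 + 2*F*n)
1408*(t(38, -26) - 739) = 1408*((-14 + 2*(-26)*38) - 739) = 1408*((-14 - 1976) - 739) = 1408*(-1990 - 739) = 1408*(-2729) = -3842432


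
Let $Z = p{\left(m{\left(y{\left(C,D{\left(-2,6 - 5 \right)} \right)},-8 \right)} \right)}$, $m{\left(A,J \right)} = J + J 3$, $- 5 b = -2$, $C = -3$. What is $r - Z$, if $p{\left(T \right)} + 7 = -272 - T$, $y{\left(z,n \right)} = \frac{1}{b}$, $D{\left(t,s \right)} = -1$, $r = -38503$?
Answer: $-38256$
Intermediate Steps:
$b = \frac{2}{5}$ ($b = \left(- \frac{1}{5}\right) \left(-2\right) = \frac{2}{5} \approx 0.4$)
$y{\left(z,n \right)} = \frac{5}{2}$ ($y{\left(z,n \right)} = \frac{1}{\frac{2}{5}} = \frac{5}{2}$)
$m{\left(A,J \right)} = 4 J$ ($m{\left(A,J \right)} = J + 3 J = 4 J$)
$p{\left(T \right)} = -279 - T$ ($p{\left(T \right)} = -7 - \left(272 + T\right) = -279 - T$)
$Z = -247$ ($Z = -279 - 4 \left(-8\right) = -279 - -32 = -279 + 32 = -247$)
$r - Z = -38503 - -247 = -38503 + 247 = -38256$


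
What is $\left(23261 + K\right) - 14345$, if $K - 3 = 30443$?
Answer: $39362$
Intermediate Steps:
$K = 30446$ ($K = 3 + 30443 = 30446$)
$\left(23261 + K\right) - 14345 = \left(23261 + 30446\right) - 14345 = 53707 - 14345 = 39362$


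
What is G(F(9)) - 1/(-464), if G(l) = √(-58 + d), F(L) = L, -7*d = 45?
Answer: 1/464 + I*√3157/7 ≈ 0.0021552 + 8.0267*I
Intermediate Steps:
d = -45/7 (d = -⅐*45 = -45/7 ≈ -6.4286)
G(l) = I*√3157/7 (G(l) = √(-58 - 45/7) = √(-451/7) = I*√3157/7)
G(F(9)) - 1/(-464) = I*√3157/7 - 1/(-464) = I*√3157/7 - 1*(-1/464) = I*√3157/7 + 1/464 = 1/464 + I*√3157/7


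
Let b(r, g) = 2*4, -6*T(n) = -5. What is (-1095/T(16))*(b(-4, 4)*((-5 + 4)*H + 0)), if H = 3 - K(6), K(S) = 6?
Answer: -31536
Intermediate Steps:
T(n) = 5/6 (T(n) = -1/6*(-5) = 5/6)
b(r, g) = 8
H = -3 (H = 3 - 1*6 = 3 - 6 = -3)
(-1095/T(16))*(b(-4, 4)*((-5 + 4)*H + 0)) = (-1095/5/6)*(8*((-5 + 4)*(-3) + 0)) = (-1095*6/5)*(8*(-1*(-3) + 0)) = -10512*(3 + 0) = -10512*3 = -1314*24 = -31536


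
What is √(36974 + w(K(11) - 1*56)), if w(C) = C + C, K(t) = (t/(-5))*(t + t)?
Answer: √919130/5 ≈ 191.74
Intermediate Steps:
K(t) = -2*t²/5 (K(t) = (t*(-⅕))*(2*t) = (-t/5)*(2*t) = -2*t²/5)
w(C) = 2*C
√(36974 + w(K(11) - 1*56)) = √(36974 + 2*(-⅖*11² - 1*56)) = √(36974 + 2*(-⅖*121 - 56)) = √(36974 + 2*(-242/5 - 56)) = √(36974 + 2*(-522/5)) = √(36974 - 1044/5) = √(183826/5) = √919130/5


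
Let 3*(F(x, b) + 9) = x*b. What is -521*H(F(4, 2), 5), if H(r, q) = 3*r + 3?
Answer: 8336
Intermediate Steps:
F(x, b) = -9 + b*x/3 (F(x, b) = -9 + (x*b)/3 = -9 + (b*x)/3 = -9 + b*x/3)
H(r, q) = 3 + 3*r
-521*H(F(4, 2), 5) = -521*(3 + 3*(-9 + (⅓)*2*4)) = -521*(3 + 3*(-9 + 8/3)) = -521*(3 + 3*(-19/3)) = -521*(3 - 19) = -521*(-16) = 8336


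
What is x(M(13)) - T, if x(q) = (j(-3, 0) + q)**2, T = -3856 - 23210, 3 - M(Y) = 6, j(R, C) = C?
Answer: 27075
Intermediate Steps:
M(Y) = -3 (M(Y) = 3 - 1*6 = 3 - 6 = -3)
T = -27066
x(q) = q**2 (x(q) = (0 + q)**2 = q**2)
x(M(13)) - T = (-3)**2 - 1*(-27066) = 9 + 27066 = 27075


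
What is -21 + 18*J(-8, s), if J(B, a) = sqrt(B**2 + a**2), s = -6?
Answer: 159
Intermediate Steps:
-21 + 18*J(-8, s) = -21 + 18*sqrt((-8)**2 + (-6)**2) = -21 + 18*sqrt(64 + 36) = -21 + 18*sqrt(100) = -21 + 18*10 = -21 + 180 = 159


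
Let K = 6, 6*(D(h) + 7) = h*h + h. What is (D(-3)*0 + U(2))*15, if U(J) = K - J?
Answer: 60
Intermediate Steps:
D(h) = -7 + h/6 + h²/6 (D(h) = -7 + (h*h + h)/6 = -7 + (h² + h)/6 = -7 + (h + h²)/6 = -7 + (h/6 + h²/6) = -7 + h/6 + h²/6)
U(J) = 6 - J
(D(-3)*0 + U(2))*15 = ((-7 + (⅙)*(-3) + (⅙)*(-3)²)*0 + (6 - 1*2))*15 = ((-7 - ½ + (⅙)*9)*0 + (6 - 2))*15 = ((-7 - ½ + 3/2)*0 + 4)*15 = (-6*0 + 4)*15 = (0 + 4)*15 = 4*15 = 60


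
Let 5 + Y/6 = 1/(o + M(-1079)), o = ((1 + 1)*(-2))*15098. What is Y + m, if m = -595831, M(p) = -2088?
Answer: -18614697643/31240 ≈ -5.9586e+5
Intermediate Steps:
o = -60392 (o = (2*(-2))*15098 = -4*15098 = -60392)
Y = -937203/31240 (Y = -30 + 6/(-60392 - 2088) = -30 + 6/(-62480) = -30 + 6*(-1/62480) = -30 - 3/31240 = -937203/31240 ≈ -30.000)
Y + m = -937203/31240 - 595831 = -18614697643/31240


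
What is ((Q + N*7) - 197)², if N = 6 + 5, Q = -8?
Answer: 16384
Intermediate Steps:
N = 11
((Q + N*7) - 197)² = ((-8 + 11*7) - 197)² = ((-8 + 77) - 197)² = (69 - 197)² = (-128)² = 16384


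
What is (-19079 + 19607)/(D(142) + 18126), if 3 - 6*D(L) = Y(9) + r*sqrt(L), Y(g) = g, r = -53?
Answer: 172260000/5913081811 - 83952*sqrt(142)/5913081811 ≈ 0.028963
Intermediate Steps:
D(L) = -1 + 53*sqrt(L)/6 (D(L) = 1/2 - (9 - 53*sqrt(L))/6 = 1/2 + (-3/2 + 53*sqrt(L)/6) = -1 + 53*sqrt(L)/6)
(-19079 + 19607)/(D(142) + 18126) = (-19079 + 19607)/((-1 + 53*sqrt(142)/6) + 18126) = 528/(18125 + 53*sqrt(142)/6)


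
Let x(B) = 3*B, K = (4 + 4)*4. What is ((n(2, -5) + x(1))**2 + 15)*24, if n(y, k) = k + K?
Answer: 21960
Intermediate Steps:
K = 32 (K = 8*4 = 32)
n(y, k) = 32 + k (n(y, k) = k + 32 = 32 + k)
((n(2, -5) + x(1))**2 + 15)*24 = (((32 - 5) + 3*1)**2 + 15)*24 = ((27 + 3)**2 + 15)*24 = (30**2 + 15)*24 = (900 + 15)*24 = 915*24 = 21960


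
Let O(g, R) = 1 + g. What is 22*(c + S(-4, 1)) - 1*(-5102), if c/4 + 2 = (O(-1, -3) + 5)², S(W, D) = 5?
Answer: 7236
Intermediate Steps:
c = 92 (c = -8 + 4*((1 - 1) + 5)² = -8 + 4*(0 + 5)² = -8 + 4*5² = -8 + 4*25 = -8 + 100 = 92)
22*(c + S(-4, 1)) - 1*(-5102) = 22*(92 + 5) - 1*(-5102) = 22*97 + 5102 = 2134 + 5102 = 7236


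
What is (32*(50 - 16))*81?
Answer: 88128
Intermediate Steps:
(32*(50 - 16))*81 = (32*34)*81 = 1088*81 = 88128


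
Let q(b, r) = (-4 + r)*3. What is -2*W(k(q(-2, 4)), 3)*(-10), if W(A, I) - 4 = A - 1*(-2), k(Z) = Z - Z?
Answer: 120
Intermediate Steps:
q(b, r) = -12 + 3*r
k(Z) = 0
W(A, I) = 6 + A (W(A, I) = 4 + (A - 1*(-2)) = 4 + (A + 2) = 4 + (2 + A) = 6 + A)
-2*W(k(q(-2, 4)), 3)*(-10) = -2*(6 + 0)*(-10) = -2*6*(-10) = -12*(-10) = 120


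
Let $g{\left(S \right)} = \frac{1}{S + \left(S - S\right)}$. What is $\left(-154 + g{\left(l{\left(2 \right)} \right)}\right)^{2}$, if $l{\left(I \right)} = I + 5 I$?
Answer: $\frac{3411409}{144} \approx 23690.0$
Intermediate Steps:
$l{\left(I \right)} = 6 I$
$g{\left(S \right)} = \frac{1}{S}$ ($g{\left(S \right)} = \frac{1}{S + 0} = \frac{1}{S}$)
$\left(-154 + g{\left(l{\left(2 \right)} \right)}\right)^{2} = \left(-154 + \frac{1}{6 \cdot 2}\right)^{2} = \left(-154 + \frac{1}{12}\right)^{2} = \left(- \frac{1847}{12}\right)^{2} = \frac{3411409}{144}$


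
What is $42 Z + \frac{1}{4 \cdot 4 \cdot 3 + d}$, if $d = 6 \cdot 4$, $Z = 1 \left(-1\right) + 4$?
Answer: $\frac{9073}{72} \approx 126.01$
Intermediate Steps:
$Z = 3$ ($Z = -1 + 4 = 3$)
$d = 24$
$42 Z + \frac{1}{4 \cdot 4 \cdot 3 + d} = 42 \cdot 3 + \frac{1}{4 \cdot 4 \cdot 3 + 24} = 126 + \frac{1}{16 \cdot 3 + 24} = 126 + \frac{1}{48 + 24} = 126 + \frac{1}{72} = \frac{9073}{72}$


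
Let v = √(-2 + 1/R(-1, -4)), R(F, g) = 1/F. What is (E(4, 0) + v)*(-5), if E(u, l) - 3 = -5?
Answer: 10 - 5*I*√3 ≈ 10.0 - 8.6602*I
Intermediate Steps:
E(u, l) = -2 (E(u, l) = 3 - 5 = -2)
v = I*√3 (v = √(-2 + 1/(1/(-1))) = √(-2 + 1/(-1)) = √(-2 - 1) = √(-3) = I*√3 ≈ 1.732*I)
(E(4, 0) + v)*(-5) = (-2 + I*√3)*(-5) = 10 - 5*I*√3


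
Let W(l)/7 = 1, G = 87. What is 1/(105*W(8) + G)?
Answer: 1/822 ≈ 0.0012165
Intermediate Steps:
W(l) = 7 (W(l) = 7*1 = 7)
1/(105*W(8) + G) = 1/(105*7 + 87) = 1/(735 + 87) = 1/822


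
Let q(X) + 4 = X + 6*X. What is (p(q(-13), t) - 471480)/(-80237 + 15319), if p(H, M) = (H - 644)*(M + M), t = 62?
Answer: 281558/32459 ≈ 8.6743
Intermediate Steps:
q(X) = -4 + 7*X (q(X) = -4 + (X + 6*X) = -4 + 7*X)
p(H, M) = 2*M*(-644 + H) (p(H, M) = (-644 + H)*(2*M) = 2*M*(-644 + H))
(p(q(-13), t) - 471480)/(-80237 + 15319) = (2*62*(-644 + (-4 + 7*(-13))) - 471480)/(-80237 + 15319) = (2*62*(-644 + (-4 - 91)) - 471480)/(-64918) = (2*62*(-644 - 95) - 471480)*(-1/64918) = (2*62*(-739) - 471480)*(-1/64918) = (-91636 - 471480)*(-1/64918) = -563116*(-1/64918) = 281558/32459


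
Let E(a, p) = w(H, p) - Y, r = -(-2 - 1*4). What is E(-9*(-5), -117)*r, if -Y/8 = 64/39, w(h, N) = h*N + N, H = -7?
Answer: 55780/13 ≈ 4290.8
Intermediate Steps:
w(h, N) = N + N*h (w(h, N) = N*h + N = N + N*h)
Y = -512/39 ≈ -13.128
r = 6 (r = -(-2 - 4) = -1*(-6) = 6)
E(a, p) = 512/39 - 6*p (E(a, p) = p*(1 - 7) - 1*(-512/39) = p*(-6) + 512/39 = -6*p + 512/39 = 512/39 - 6*p)
E(-9*(-5), -117)*r = (512/39 - 6*(-117))*6 = (512/39 + 702)*6 = (27890/39)*6 = 55780/13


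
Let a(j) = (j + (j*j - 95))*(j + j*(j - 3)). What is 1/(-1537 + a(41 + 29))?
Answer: 1/23203463 ≈ 4.3097e-8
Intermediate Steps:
a(j) = (j + j*(-3 + j))*(-95 + j + j**2) (a(j) = (j + (j**2 - 95))*(j + j*(-3 + j)) = (j + (-95 + j**2))*(j + j*(-3 + j)) = (-95 + j + j**2)*(j + j*(-3 + j)) = (j + j*(-3 + j))*(-95 + j + j**2))
1/(-1537 + a(41 + 29)) = 1/(-1537 + (41 + 29)*(190 + (41 + 29)**3 - (41 + 29)**2 - 97*(41 + 29))) = 1/(-1537 + 70*(190 + 70**3 - 1*70**2 - 97*70)) = 1/(-1537 + 70*(190 + 343000 - 1*4900 - 6790)) = 1/(-1537 + 70*(190 + 343000 - 4900 - 6790)) = 1/(-1537 + 70*331500) = 1/(-1537 + 23205000) = 1/23203463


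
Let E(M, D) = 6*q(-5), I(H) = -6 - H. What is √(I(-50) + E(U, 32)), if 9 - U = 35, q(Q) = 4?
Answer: 2*√17 ≈ 8.2462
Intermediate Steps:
U = -26 (U = 9 - 1*35 = 9 - 35 = -26)
E(M, D) = 24 (E(M, D) = 6*4 = 24)
√(I(-50) + E(U, 32)) = √((-6 - 1*(-50)) + 24) = √((-6 + 50) + 24) = √(44 + 24) = √68 = 2*√17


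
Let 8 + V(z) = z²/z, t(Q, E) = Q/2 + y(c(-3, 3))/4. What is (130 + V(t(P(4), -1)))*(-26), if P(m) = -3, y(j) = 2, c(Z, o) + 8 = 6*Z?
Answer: -3146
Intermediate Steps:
c(Z, o) = -8 + 6*Z
t(Q, E) = ½ + Q/2 (t(Q, E) = Q/2 + 2/4 = Q*(½) + 2*(¼) = Q/2 + ½ = ½ + Q/2)
V(z) = -8 + z (V(z) = -8 + z²/z = -8 + z)
(130 + V(t(P(4), -1)))*(-26) = (130 + (-8 + (½ + (½)*(-3))))*(-26) = (130 + (-8 + (½ - 3/2)))*(-26) = (130 + (-8 - 1))*(-26) = (130 - 9)*(-26) = 121*(-26) = -3146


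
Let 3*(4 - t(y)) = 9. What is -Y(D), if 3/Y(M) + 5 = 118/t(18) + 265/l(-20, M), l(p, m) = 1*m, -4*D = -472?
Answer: -118/4533 ≈ -0.026031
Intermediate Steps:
D = 118 (D = -¼*(-472) = 118)
t(y) = 1 (t(y) = 4 - ⅓*9 = 4 - 3 = 1)
l(p, m) = m
Y(M) = 3/(113 + 265/M) (Y(M) = 3/(-5 + (118/1 + 265/M)) = 3/(-5 + (118*1 + 265/M)) = 3/(-5 + (118 + 265/M)) = 3/(113 + 265/M))
-Y(D) = -3*118/(265 + 113*118) = -3*118/(265 + 13334) = -3*118/13599 = -1*118/4533 = -118/4533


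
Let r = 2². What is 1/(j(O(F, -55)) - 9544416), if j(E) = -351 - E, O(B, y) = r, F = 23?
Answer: -1/9544771 ≈ -1.0477e-7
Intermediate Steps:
r = 4
O(B, y) = 4
1/(j(O(F, -55)) - 9544416) = 1/((-351 - 1*4) - 9544416) = 1/((-351 - 4) - 9544416) = 1/(-355 - 9544416) = 1/(-9544771) = -1/9544771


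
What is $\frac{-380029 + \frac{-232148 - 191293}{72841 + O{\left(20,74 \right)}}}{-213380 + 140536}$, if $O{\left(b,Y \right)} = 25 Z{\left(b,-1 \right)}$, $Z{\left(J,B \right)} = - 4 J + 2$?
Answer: $\frac{6735264820}{1290996001} \approx 5.2171$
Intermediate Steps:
$Z{\left(J,B \right)} = 2 - 4 J$
$O{\left(b,Y \right)} = 50 - 100 b$ ($O{\left(b,Y \right)} = 25 \left(2 - 4 b\right) = 50 - 100 b$)
$\frac{-380029 + \frac{-232148 - 191293}{72841 + O{\left(20,74 \right)}}}{-213380 + 140536} = \frac{-380029 + \frac{-232148 - 191293}{72841 + \left(50 - 2000\right)}}{-213380 + 140536} = \frac{-380029 - \frac{423441}{72841 + \left(50 - 2000\right)}}{-72844} = \left(-380029 - \frac{423441}{72841 - 1950}\right) \left(- \frac{1}{72844}\right) = \left(-380029 - \frac{423441}{70891}\right) \left(- \frac{1}{72844}\right) = \left(- \frac{26941059280}{70891}\right) \left(- \frac{1}{72844}\right) = \frac{6735264820}{1290996001}$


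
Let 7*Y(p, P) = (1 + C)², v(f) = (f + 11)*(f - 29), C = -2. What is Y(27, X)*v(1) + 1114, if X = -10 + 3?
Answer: 1066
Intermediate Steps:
X = -7
v(f) = (-29 + f)*(11 + f) (v(f) = (11 + f)*(-29 + f) = (-29 + f)*(11 + f))
Y(p, P) = ⅐ (Y(p, P) = (1 - 2)²/7 = (⅐)*(-1)² = (⅐)*1 = ⅐)
Y(27, X)*v(1) + 1114 = (-319 + 1² - 18*1)/7 + 1114 = (-319 + 1 - 18)/7 + 1114 = (⅐)*(-336) + 1114 = -48 + 1114 = 1066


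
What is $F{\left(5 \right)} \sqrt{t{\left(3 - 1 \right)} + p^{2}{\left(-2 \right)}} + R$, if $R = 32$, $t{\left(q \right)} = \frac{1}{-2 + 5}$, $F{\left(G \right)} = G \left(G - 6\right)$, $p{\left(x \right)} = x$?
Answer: $32 - \frac{5 \sqrt{39}}{3} \approx 21.592$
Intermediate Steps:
$F{\left(G \right)} = G \left(-6 + G\right)$
$t{\left(q \right)} = \frac{1}{3}$
$F{\left(5 \right)} \sqrt{t{\left(3 - 1 \right)} + p^{2}{\left(-2 \right)}} + R = 5 \left(-6 + 5\right) \sqrt{\frac{1}{3} + \left(-2\right)^{2}} + 32 = 5 \left(-1\right) \sqrt{\frac{1}{3} + 4} + 32 = - 5 \sqrt{\frac{13}{3}} + 32 = - 5 \frac{\sqrt{39}}{3} + 32 = - \frac{5 \sqrt{39}}{3} + 32 = 32 - \frac{5 \sqrt{39}}{3}$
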